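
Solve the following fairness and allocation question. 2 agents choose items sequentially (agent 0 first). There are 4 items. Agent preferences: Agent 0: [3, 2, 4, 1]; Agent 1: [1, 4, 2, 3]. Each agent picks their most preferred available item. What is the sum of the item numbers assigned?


Step 1: Agent 0 picks item 3
Step 2: Agent 1 picks item 1
Step 3: Sum = 3 + 1 = 4

4


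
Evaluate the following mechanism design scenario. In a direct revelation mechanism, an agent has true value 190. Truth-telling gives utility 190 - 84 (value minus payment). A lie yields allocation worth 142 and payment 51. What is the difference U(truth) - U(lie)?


Step 1: U(truth) = value - payment = 190 - 84 = 106
Step 2: U(lie) = allocation - payment = 142 - 51 = 91
Step 3: IC gap = 106 - 91 = 15

15


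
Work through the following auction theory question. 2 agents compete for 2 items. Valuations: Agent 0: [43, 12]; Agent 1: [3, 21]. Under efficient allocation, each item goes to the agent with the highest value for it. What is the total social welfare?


Step 1: For each item, find the maximum value among all agents.
Step 2: Item 0 -> Agent 0 (value 43)
Step 3: Item 1 -> Agent 1 (value 21)
Step 4: Total welfare = 43 + 21 = 64

64


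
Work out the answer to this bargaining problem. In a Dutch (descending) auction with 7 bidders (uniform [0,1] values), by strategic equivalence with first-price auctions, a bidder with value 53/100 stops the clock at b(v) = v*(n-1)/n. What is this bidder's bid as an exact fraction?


Step 1: Dutch auctions are strategically equivalent to first-price auctions
Step 2: The equilibrium bid is b(v) = v*(n-1)/n
Step 3: b = 53/100 * 6/7
Step 4: b = 159/350

159/350


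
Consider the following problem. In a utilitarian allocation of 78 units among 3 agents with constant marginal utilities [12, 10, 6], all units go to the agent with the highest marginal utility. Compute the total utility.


Step 1: The marginal utilities are [12, 10, 6]
Step 2: The highest marginal utility is 12
Step 3: All 78 units go to that agent
Step 4: Total utility = 12 * 78 = 936

936


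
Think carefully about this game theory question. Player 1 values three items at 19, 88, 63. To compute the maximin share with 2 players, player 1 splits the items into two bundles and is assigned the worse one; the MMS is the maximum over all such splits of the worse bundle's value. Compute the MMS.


Step 1: Item values = 19, 88, 63
Step 2: Enumerate all 2-bundle partitions and take the smaller bundle:
  Partition 1: {19} vs {88,63} -> bundles 19, 151; min = 19
  Partition 2: {88} vs {19,63} -> bundles 88, 82; min = 82
  Partition 3: {63} vs {19,88} -> bundles 63, 107; min = 63
Step 3: MMS = max(19, 82, 63) = 82

82


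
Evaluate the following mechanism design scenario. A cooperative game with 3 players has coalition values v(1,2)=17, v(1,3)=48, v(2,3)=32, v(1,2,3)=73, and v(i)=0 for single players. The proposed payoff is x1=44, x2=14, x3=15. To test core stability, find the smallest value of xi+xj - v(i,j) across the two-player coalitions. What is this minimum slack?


Step 1: Slack for coalition (1,2): x1+x2 - v12 = 58 - 17 = 41
Step 2: Slack for coalition (1,3): x1+x3 - v13 = 59 - 48 = 11
Step 3: Slack for coalition (2,3): x2+x3 - v23 = 29 - 32 = -3
Step 4: Minimum slack = min(41, 11, -3) = -3, attained by (2,3); coalition (2,3) can block (slack < 0), so the allocation is not in the core

-3


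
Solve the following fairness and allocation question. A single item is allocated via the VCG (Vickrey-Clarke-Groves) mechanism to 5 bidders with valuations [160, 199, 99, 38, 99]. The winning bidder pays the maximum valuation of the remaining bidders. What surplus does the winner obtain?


Step 1: The winner is the agent with the highest value: agent 1 with value 199
Step 2: Values of other agents: [160, 99, 38, 99]
Step 3: VCG payment = max of others' values = 160
Step 4: Surplus = 199 - 160 = 39

39


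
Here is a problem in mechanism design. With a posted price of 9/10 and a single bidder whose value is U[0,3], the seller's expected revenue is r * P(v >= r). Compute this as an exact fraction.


Step 1: Posted price r = 9/10, value support [0,3]
Step 2: P(v >= r) = (3 - 9/10)/3 = 7/10
Step 3: Expected revenue = r * P(v >= r) = 9/10 * 7/10
Step 4: Revenue = 63/100

63/100


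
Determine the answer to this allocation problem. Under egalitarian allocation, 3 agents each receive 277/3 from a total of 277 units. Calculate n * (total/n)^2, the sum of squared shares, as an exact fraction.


Step 1: Each agent's share = 277/3
Step 2: Square of each share = (277/3)^2 = 76729/9
Step 3: Sum of squares = 3 * 76729/9 = 76729/3

76729/3


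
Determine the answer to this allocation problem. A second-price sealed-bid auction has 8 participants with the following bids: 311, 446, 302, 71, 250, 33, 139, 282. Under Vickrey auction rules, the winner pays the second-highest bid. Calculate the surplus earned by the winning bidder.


Step 1: Sort bids in descending order: 446, 311, 302, 282, 250, 139, 71, 33
Step 2: The winning bid is the highest: 446
Step 3: The payment equals the second-highest bid: 311
Step 4: Surplus = winner's bid - payment = 446 - 311 = 135

135


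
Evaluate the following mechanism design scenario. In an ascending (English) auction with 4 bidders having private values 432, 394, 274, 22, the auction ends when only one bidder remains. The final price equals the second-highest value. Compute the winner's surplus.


Step 1: Identify the highest value: 432
Step 2: Identify the second-highest value: 394
Step 3: The final price = second-highest value = 394
Step 4: Surplus = 432 - 394 = 38

38


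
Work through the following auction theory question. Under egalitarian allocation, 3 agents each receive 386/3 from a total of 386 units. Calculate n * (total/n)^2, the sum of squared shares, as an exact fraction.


Step 1: Each agent's share = 386/3
Step 2: Square of each share = (386/3)^2 = 148996/9
Step 3: Sum of squares = 3 * 148996/9 = 148996/3

148996/3


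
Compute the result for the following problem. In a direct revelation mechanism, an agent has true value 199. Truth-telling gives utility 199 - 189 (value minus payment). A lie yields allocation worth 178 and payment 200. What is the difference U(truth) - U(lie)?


Step 1: U(truth) = value - payment = 199 - 189 = 10
Step 2: U(lie) = allocation - payment = 178 - 200 = -22
Step 3: IC gap = 10 - (-22) = 32

32


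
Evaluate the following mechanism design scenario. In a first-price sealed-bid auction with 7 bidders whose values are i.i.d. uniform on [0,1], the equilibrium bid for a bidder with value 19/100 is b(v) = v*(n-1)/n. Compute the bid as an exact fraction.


Step 1: The symmetric BNE bidding function is b(v) = v * (n-1) / n
Step 2: Substitute v = 19/100 and n = 7
Step 3: b = 19/100 * 6/7
Step 4: b = 57/350

57/350


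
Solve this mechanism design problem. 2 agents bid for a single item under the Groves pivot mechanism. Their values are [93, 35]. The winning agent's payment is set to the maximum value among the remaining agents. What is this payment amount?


Step 1: The efficient winner is agent 0 with value 93
Step 2: Other agents' values: [35]
Step 3: Pivot payment = max(others) = 35
Step 4: The winner pays 35

35


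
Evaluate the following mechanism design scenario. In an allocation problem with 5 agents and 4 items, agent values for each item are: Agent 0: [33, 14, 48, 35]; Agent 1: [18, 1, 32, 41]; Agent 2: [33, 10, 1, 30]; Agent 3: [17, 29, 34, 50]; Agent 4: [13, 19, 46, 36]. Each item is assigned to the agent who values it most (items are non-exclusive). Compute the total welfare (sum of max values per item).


Step 1: For each item, find the maximum value among all agents.
Step 2: Item 0 -> Agent 0 (value 33)
Step 3: Item 1 -> Agent 3 (value 29)
Step 4: Item 2 -> Agent 0 (value 48)
Step 5: Item 3 -> Agent 3 (value 50)
Step 6: Total welfare = 33 + 29 + 48 + 50 = 160

160


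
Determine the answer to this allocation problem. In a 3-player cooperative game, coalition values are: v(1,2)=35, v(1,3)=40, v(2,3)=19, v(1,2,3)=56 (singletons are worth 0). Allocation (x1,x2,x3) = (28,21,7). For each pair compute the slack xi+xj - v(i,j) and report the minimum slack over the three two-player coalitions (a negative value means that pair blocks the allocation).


Step 1: Slack for coalition (1,2): x1+x2 - v12 = 49 - 35 = 14
Step 2: Slack for coalition (1,3): x1+x3 - v13 = 35 - 40 = -5
Step 3: Slack for coalition (2,3): x2+x3 - v23 = 28 - 19 = 9
Step 4: Minimum slack = min(14, -5, 9) = -5, attained by (1,3); coalition (1,3) can block (slack < 0), so the allocation is not in the core

-5


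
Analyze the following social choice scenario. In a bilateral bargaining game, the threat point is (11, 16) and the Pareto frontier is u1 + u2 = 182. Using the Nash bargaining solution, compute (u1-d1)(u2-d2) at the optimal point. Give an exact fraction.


Step 1: The Nash solution splits surplus symmetrically above the disagreement point
Step 2: u1 = (total + d1 - d2)/2 = (182 + 11 - 16)/2 = 177/2
Step 3: u2 = (total - d1 + d2)/2 = (182 - 11 + 16)/2 = 187/2
Step 4: Nash product = (177/2 - 11) * (187/2 - 16)
Step 5: = 155/2 * 155/2 = 24025/4

24025/4


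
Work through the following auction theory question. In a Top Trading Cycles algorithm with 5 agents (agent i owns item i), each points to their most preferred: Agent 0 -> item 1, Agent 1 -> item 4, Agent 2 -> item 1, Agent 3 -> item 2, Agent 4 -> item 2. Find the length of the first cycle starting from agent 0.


Step 1: Trace the pointer graph from agent 0: 0 -> 1 -> 4 -> 2 -> 1
Step 2: A cycle is detected when we revisit agent 1
Step 3: The cycle is: 1 -> 4 -> 2 -> 1
Step 4: Cycle length = 3

3


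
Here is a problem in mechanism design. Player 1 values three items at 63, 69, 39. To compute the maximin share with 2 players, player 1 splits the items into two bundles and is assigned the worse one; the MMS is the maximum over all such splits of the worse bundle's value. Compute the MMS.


Step 1: Item values = 63, 69, 39
Step 2: Enumerate all 2-bundle partitions and take the smaller bundle:
  Partition 1: {63} vs {69,39} -> bundles 63, 108; min = 63
  Partition 2: {69} vs {63,39} -> bundles 69, 102; min = 69
  Partition 3: {39} vs {63,69} -> bundles 39, 132; min = 39
Step 3: MMS = max(63, 69, 39) = 69

69


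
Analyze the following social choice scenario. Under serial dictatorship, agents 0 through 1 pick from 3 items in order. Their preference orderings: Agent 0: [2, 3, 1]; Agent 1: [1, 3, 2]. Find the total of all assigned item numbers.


Step 1: Agent 0 picks item 2
Step 2: Agent 1 picks item 1
Step 3: Sum = 2 + 1 = 3

3


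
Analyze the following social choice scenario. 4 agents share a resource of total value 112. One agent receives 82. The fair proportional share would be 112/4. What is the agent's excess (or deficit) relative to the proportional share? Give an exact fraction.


Step 1: Proportional share = 112/4 = 28
Step 2: Agent's actual allocation = 82
Step 3: Excess = 82 - 28 = 54

54


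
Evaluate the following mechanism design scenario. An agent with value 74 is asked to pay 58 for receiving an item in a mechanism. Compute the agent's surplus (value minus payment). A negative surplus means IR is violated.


Step 1: Surplus = value - payment = 74 - 58 = 16
Step 2: IR is satisfied (surplus >= 0)

16


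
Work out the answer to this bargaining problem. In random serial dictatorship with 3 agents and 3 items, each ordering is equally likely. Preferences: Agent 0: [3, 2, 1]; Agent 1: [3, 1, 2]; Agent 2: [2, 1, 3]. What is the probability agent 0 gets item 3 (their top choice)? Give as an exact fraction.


Step 1: Agent 0 wants item 3
Step 2: There are 6 possible orderings of agents
Step 3: In 3 orderings, agent 0 gets item 3
Step 4: Probability = 3/6 = 1/2

1/2


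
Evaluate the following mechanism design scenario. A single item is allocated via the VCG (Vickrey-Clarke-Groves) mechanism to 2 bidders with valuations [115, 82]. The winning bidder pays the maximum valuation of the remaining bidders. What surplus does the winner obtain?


Step 1: The winner is the agent with the highest value: agent 0 with value 115
Step 2: Values of other agents: [82]
Step 3: VCG payment = max of others' values = 82
Step 4: Surplus = 115 - 82 = 33

33


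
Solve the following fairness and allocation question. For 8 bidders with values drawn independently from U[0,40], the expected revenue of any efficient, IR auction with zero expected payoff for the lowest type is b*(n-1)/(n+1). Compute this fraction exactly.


Step 1: By Revenue Equivalence, expected revenue = b*(n-1)/(n+1)
Step 2: Substituting n = 8, b = 40
Step 3: Revenue = 40*(8-1)/(8+1) = 40*7/9
Step 4: Revenue = 280/9

280/9


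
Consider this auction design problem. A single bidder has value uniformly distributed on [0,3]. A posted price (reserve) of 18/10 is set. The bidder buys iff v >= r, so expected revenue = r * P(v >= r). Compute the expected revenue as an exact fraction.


Step 1: Posted price r = 9/5, value support [0,3]
Step 2: P(v >= r) = (3 - 9/5)/3 = 2/5
Step 3: Expected revenue = r * P(v >= r) = 9/5 * 2/5
Step 4: Revenue = 18/25

18/25


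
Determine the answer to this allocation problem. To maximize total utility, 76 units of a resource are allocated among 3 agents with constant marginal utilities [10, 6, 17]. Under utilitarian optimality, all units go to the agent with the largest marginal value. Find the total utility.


Step 1: The marginal utilities are [10, 6, 17]
Step 2: The highest marginal utility is 17
Step 3: All 76 units go to that agent
Step 4: Total utility = 17 * 76 = 1292

1292


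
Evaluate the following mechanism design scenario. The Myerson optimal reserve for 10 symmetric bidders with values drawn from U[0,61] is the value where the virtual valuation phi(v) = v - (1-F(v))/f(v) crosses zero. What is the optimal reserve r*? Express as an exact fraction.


Step 1: For U[0,61], F(v) = v/61 and f(v) = 1/61
Step 2: phi(v) = v - (1 - v/61)/(1/61) = v - (61 - v) = 2v - 61
Step 3: Set phi(r*) = 0: 2r* - 61 = 0
Step 4: r* = 61/2 (the number of bidders n = 10 does not enter)

61/2


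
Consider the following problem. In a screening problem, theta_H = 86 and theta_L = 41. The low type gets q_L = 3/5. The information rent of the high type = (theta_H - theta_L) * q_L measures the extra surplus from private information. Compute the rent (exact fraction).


Step 1: theta_H - theta_L = 86 - 41 = 45
Step 2: Information rent = (theta_H - theta_L) * q_L
Step 3: = 45 * 3/5
Step 4: = 27

27


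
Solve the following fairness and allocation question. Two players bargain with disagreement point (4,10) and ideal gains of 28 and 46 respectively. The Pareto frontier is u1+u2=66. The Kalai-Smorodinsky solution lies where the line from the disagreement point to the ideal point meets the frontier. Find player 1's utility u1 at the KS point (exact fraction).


Step 1: At the KS point, (u1-d1)/r1 = (u2-d2)/r2 = t and u1+u2 = 66
Step 2: u1 = d1 + r1*t and u2 = d2 + r2*t, so (d1 + r1*t) + (d2 + r2*t) = 66
Step 3: t = (66 - 4 - 10)/(28 + 46) = 52/74 = 26/37
Step 4: u1 = d1 + r1*t = 4 + 28 * 26/37 = 876/37
Step 5: (Check: u2 = d2 + r2*t = 1566/37; u1+u2 = 876/37 + 1566/37 = 66, on the frontier.)

876/37


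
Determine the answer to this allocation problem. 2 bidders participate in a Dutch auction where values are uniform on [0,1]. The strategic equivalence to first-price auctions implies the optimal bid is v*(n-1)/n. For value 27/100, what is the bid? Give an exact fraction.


Step 1: Dutch auctions are strategically equivalent to first-price auctions
Step 2: The equilibrium bid is b(v) = v*(n-1)/n
Step 3: b = 27/100 * 1/2
Step 4: b = 27/200

27/200


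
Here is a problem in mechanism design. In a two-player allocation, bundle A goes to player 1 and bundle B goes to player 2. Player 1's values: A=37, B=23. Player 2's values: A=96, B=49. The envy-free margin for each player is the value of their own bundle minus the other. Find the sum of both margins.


Step 1: Player 1's margin = v1(A) - v1(B) = 37 - 23 = 14
Step 2: Player 2's margin = v2(B) - v2(A) = 49 - 96 = -47
Step 3: Total margin = 14 + -47 = -33

-33


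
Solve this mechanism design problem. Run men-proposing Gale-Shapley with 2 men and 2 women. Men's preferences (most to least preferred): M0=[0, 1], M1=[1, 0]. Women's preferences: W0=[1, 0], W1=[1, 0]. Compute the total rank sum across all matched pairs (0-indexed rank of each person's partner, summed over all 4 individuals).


Step 1: Run Gale-Shapley (men propose, women hold best offer):
  M0 proposes to W0; she accepts
  M1 proposes to W1; she accepts
Step 2: Final matching: W0-M0, W1-M1
Step 3: 0-indexed ranks (man's rank of his match, then woman's): 0 + 1 + 0 + 0
Step 4: Total rank sum = 1

1


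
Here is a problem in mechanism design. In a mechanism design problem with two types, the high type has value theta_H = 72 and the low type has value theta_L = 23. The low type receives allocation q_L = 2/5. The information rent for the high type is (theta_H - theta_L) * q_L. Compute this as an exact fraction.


Step 1: theta_H - theta_L = 72 - 23 = 49
Step 2: Information rent = (theta_H - theta_L) * q_L
Step 3: = 49 * 2/5
Step 4: = 98/5

98/5


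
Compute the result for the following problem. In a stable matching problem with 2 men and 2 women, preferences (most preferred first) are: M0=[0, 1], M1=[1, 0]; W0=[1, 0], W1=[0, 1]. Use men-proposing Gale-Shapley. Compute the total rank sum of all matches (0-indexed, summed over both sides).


Step 1: Run Gale-Shapley (men propose, women hold best offer):
  M0 proposes to W0; she accepts
  M1 proposes to W1; she accepts
Step 2: Final matching: W0-M0, W1-M1
Step 3: 0-indexed ranks (man's rank of his match, then woman's): 0 + 1 + 0 + 1
Step 4: Total rank sum = 2

2


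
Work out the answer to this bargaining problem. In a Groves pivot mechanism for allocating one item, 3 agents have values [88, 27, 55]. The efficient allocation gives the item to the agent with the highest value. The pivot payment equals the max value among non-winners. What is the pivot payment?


Step 1: The efficient winner is agent 0 with value 88
Step 2: Other agents' values: [27, 55]
Step 3: Pivot payment = max(others) = 55
Step 4: The winner pays 55

55


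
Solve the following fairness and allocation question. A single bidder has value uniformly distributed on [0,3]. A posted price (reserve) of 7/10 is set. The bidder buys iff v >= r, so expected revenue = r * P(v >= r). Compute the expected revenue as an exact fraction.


Step 1: Posted price r = 7/10, value support [0,3]
Step 2: P(v >= r) = (3 - 7/10)/3 = 23/30
Step 3: Expected revenue = r * P(v >= r) = 7/10 * 23/30
Step 4: Revenue = 161/300

161/300


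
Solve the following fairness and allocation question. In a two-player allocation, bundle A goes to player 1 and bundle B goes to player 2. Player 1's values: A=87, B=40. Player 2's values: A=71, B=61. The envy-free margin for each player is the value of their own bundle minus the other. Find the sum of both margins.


Step 1: Player 1's margin = v1(A) - v1(B) = 87 - 40 = 47
Step 2: Player 2's margin = v2(B) - v2(A) = 61 - 71 = -10
Step 3: Total margin = 47 + -10 = 37

37


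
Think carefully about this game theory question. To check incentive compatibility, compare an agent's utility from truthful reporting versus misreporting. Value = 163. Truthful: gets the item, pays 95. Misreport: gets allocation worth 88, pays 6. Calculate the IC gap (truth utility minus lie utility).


Step 1: U(truth) = value - payment = 163 - 95 = 68
Step 2: U(lie) = allocation - payment = 88 - 6 = 82
Step 3: IC gap = 68 - 82 = -14

-14


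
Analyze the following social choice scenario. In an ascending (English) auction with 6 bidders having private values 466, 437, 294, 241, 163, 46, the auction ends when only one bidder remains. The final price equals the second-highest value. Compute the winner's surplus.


Step 1: Identify the highest value: 466
Step 2: Identify the second-highest value: 437
Step 3: The final price = second-highest value = 437
Step 4: Surplus = 466 - 437 = 29

29


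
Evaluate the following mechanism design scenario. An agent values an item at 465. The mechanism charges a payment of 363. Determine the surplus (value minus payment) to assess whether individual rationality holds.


Step 1: Surplus = value - payment = 465 - 363 = 102
Step 2: IR is satisfied (surplus >= 0)

102


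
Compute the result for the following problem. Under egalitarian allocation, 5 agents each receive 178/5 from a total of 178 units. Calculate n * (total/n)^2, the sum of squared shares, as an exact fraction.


Step 1: Each agent's share = 178/5
Step 2: Square of each share = (178/5)^2 = 31684/25
Step 3: Sum of squares = 5 * 31684/25 = 31684/5

31684/5


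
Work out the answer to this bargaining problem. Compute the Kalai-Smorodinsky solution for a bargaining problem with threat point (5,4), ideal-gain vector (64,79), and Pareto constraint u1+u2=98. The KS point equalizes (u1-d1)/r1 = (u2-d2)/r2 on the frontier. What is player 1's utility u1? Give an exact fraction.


Step 1: At the KS point, (u1-d1)/r1 = (u2-d2)/r2 = t and u1+u2 = 98
Step 2: u1 = d1 + r1*t and u2 = d2 + r2*t, so (d1 + r1*t) + (d2 + r2*t) = 98
Step 3: t = (98 - 5 - 4)/(64 + 79) = 89/143
Step 4: u1 = d1 + r1*t = 5 + 64 * 89/143 = 6411/143
Step 5: (Check: u2 = d2 + r2*t = 7603/143; u1+u2 = 6411/143 + 7603/143 = 98, on the frontier.)

6411/143


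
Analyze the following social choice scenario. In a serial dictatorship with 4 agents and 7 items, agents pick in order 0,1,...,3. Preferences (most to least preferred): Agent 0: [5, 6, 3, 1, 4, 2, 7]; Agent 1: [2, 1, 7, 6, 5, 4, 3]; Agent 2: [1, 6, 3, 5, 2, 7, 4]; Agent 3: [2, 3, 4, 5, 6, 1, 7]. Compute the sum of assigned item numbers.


Step 1: Agent 0 picks item 5
Step 2: Agent 1 picks item 2
Step 3: Agent 2 picks item 1
Step 4: Agent 3 picks item 3
Step 5: Sum = 5 + 2 + 1 + 3 = 11

11


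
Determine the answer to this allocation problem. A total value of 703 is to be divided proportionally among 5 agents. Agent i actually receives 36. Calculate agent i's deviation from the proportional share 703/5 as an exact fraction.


Step 1: Proportional share = 703/5
Step 2: Agent's actual allocation = 36
Step 3: Excess = 36 - 703/5 = -523/5

-523/5


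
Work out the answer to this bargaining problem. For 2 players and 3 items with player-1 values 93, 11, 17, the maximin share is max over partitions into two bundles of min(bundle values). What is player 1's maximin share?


Step 1: Item values = 93, 11, 17
Step 2: Enumerate all 2-bundle partitions and take the smaller bundle:
  Partition 1: {93} vs {11,17} -> bundles 93, 28; min = 28
  Partition 2: {11} vs {93,17} -> bundles 11, 110; min = 11
  Partition 3: {17} vs {93,11} -> bundles 17, 104; min = 17
Step 3: MMS = max(28, 11, 17) = 28

28


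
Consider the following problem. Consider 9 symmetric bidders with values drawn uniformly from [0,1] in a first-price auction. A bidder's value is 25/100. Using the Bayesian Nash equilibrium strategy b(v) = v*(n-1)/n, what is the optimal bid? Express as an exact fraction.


Step 1: The symmetric BNE bidding function is b(v) = v * (n-1) / n
Step 2: Substitute v = 1/4 and n = 9
Step 3: b = 1/4 * 8/9
Step 4: b = 2/9

2/9


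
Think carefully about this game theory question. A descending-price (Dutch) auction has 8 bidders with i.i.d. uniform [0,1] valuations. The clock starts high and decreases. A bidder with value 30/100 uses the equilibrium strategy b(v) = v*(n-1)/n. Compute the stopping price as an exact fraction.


Step 1: Dutch auctions are strategically equivalent to first-price auctions
Step 2: The equilibrium bid is b(v) = v*(n-1)/n
Step 3: b = 3/10 * 7/8
Step 4: b = 21/80

21/80


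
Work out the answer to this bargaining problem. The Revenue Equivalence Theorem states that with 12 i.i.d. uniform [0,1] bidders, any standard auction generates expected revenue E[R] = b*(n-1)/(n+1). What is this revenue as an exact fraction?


Step 1: By Revenue Equivalence, expected revenue = b*(n-1)/(n+1)
Step 2: Substituting n = 12, b = 1
Step 3: Revenue = 1*(12-1)/(12+1) = 1*11/13
Step 4: Revenue = 11/13

11/13


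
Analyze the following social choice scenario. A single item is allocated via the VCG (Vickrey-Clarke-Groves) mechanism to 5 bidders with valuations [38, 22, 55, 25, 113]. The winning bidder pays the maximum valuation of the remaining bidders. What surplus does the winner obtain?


Step 1: The winner is the agent with the highest value: agent 4 with value 113
Step 2: Values of other agents: [38, 22, 55, 25]
Step 3: VCG payment = max of others' values = 55
Step 4: Surplus = 113 - 55 = 58

58


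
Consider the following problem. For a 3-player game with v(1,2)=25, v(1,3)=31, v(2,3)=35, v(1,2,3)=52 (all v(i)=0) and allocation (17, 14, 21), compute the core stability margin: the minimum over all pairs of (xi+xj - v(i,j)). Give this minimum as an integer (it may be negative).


Step 1: Slack for coalition (1,2): x1+x2 - v12 = 31 - 25 = 6
Step 2: Slack for coalition (1,3): x1+x3 - v13 = 38 - 31 = 7
Step 3: Slack for coalition (2,3): x2+x3 - v23 = 35 - 35 = 0
Step 4: Minimum slack = min(6, 7, 0) = 0, attained by (2,3); no pair can gain by deviating, so the allocation is in the core

0


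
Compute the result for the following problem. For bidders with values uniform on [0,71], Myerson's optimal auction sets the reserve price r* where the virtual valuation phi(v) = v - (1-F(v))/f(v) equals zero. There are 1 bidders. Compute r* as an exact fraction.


Step 1: For U[0,71], F(v) = v/71 and f(v) = 1/71
Step 2: phi(v) = v - (1 - v/71)/(1/71) = v - (71 - v) = 2v - 71
Step 3: Set phi(r*) = 0: 2r* - 71 = 0
Step 4: r* = 71/2 (the number of bidders n = 1 does not enter)

71/2


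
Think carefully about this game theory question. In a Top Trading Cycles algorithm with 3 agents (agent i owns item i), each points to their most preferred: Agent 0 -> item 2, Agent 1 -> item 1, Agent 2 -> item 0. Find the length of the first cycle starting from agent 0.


Step 1: Trace the pointer graph from agent 0: 0 -> 2 -> 0
Step 2: A cycle is detected when we revisit agent 0
Step 3: The cycle is: 0 -> 2 -> 0
Step 4: Cycle length = 2

2


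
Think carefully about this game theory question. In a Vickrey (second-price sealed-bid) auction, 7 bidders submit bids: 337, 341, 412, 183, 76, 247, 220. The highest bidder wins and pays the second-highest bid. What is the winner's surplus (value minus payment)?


Step 1: Sort bids in descending order: 412, 341, 337, 247, 220, 183, 76
Step 2: The winning bid is the highest: 412
Step 3: The payment equals the second-highest bid: 341
Step 4: Surplus = winner's bid - payment = 412 - 341 = 71

71


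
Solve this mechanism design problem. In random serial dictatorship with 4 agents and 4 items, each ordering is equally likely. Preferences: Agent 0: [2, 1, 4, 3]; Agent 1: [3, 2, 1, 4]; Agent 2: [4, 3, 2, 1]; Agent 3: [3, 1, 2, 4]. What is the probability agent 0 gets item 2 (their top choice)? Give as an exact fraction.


Step 1: Agent 0 wants item 2
Step 2: There are 24 possible orderings of agents
Step 3: In 20 orderings, agent 0 gets item 2
Step 4: Probability = 20/24 = 5/6

5/6


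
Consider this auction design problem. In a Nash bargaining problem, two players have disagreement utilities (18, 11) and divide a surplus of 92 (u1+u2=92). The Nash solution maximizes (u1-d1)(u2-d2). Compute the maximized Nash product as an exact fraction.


Step 1: The Nash solution splits surplus symmetrically above the disagreement point
Step 2: u1 = (total + d1 - d2)/2 = (92 + 18 - 11)/2 = 99/2
Step 3: u2 = (total - d1 + d2)/2 = (92 - 18 + 11)/2 = 85/2
Step 4: Nash product = (99/2 - 18) * (85/2 - 11)
Step 5: = 63/2 * 63/2 = 3969/4

3969/4


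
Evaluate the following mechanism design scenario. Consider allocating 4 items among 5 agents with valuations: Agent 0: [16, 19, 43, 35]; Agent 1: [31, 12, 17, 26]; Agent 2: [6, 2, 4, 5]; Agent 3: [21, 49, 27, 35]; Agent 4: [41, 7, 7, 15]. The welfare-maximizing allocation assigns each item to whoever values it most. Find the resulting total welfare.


Step 1: For each item, find the maximum value among all agents.
Step 2: Item 0 -> Agent 4 (value 41)
Step 3: Item 1 -> Agent 3 (value 49)
Step 4: Item 2 -> Agent 0 (value 43)
Step 5: Item 3 -> Agent 0 (value 35)
Step 6: Total welfare = 41 + 49 + 43 + 35 = 168

168


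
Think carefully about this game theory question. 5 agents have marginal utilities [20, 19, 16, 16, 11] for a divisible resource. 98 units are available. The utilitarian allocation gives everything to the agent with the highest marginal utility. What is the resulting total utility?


Step 1: The marginal utilities are [20, 19, 16, 16, 11]
Step 2: The highest marginal utility is 20
Step 3: All 98 units go to that agent
Step 4: Total utility = 20 * 98 = 1960

1960


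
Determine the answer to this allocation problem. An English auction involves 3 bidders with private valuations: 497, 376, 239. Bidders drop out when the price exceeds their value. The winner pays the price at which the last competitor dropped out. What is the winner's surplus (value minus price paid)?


Step 1: Identify the highest value: 497
Step 2: Identify the second-highest value: 376
Step 3: The final price = second-highest value = 376
Step 4: Surplus = 497 - 376 = 121

121


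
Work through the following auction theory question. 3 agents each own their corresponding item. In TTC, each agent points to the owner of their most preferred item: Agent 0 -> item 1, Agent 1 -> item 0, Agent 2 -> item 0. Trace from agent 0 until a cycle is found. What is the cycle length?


Step 1: Trace the pointer graph from agent 0: 0 -> 1 -> 0
Step 2: A cycle is detected when we revisit agent 0
Step 3: The cycle is: 0 -> 1 -> 0
Step 4: Cycle length = 2

2


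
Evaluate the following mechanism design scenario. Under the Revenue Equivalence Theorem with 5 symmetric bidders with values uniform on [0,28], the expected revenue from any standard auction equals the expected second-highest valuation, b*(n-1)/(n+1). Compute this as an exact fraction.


Step 1: By Revenue Equivalence, expected revenue = b*(n-1)/(n+1)
Step 2: Substituting n = 5, b = 28
Step 3: Revenue = 28*(5-1)/(5+1) = 28*4/6
Step 4: Revenue = 112/6 = 56/3

56/3


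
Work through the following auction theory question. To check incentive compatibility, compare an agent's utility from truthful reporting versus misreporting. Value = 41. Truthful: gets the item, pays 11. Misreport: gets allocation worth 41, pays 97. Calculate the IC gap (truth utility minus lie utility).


Step 1: U(truth) = value - payment = 41 - 11 = 30
Step 2: U(lie) = allocation - payment = 41 - 97 = -56
Step 3: IC gap = 30 - (-56) = 86

86


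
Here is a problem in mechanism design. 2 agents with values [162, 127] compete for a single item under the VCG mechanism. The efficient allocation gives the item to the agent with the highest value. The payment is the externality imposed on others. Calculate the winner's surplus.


Step 1: The winner is the agent with the highest value: agent 0 with value 162
Step 2: Values of other agents: [127]
Step 3: VCG payment = max of others' values = 127
Step 4: Surplus = 162 - 127 = 35

35


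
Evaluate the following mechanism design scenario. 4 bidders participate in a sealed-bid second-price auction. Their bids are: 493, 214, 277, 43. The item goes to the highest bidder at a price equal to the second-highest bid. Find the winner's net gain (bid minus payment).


Step 1: Sort bids in descending order: 493, 277, 214, 43
Step 2: The winning bid is the highest: 493
Step 3: The payment equals the second-highest bid: 277
Step 4: Surplus = winner's bid - payment = 493 - 277 = 216

216


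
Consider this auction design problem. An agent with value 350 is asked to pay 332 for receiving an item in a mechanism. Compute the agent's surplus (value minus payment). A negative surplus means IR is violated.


Step 1: Surplus = value - payment = 350 - 332 = 18
Step 2: IR is satisfied (surplus >= 0)

18


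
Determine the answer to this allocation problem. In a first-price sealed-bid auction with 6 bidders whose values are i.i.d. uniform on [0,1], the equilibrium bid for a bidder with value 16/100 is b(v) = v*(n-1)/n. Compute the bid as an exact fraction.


Step 1: The symmetric BNE bidding function is b(v) = v * (n-1) / n
Step 2: Substitute v = 4/25 and n = 6
Step 3: b = 4/25 * 5/6
Step 4: b = 2/15

2/15


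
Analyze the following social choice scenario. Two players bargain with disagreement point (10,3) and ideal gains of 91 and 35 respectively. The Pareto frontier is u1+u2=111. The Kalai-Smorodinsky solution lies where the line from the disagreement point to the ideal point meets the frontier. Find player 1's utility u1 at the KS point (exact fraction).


Step 1: At the KS point, (u1-d1)/r1 = (u2-d2)/r2 = t and u1+u2 = 111
Step 2: u1 = d1 + r1*t and u2 = d2 + r2*t, so (d1 + r1*t) + (d2 + r2*t) = 111
Step 3: t = (111 - 10 - 3)/(91 + 35) = 98/126 = 7/9
Step 4: u1 = d1 + r1*t = 10 + 91 * 7/9 = 727/9
Step 5: (Check: u2 = d2 + r2*t = 272/9; u1+u2 = 727/9 + 272/9 = 111, on the frontier.)

727/9


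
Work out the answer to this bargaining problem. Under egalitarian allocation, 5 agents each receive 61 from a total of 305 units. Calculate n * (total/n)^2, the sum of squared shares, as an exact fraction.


Step 1: Each agent's share = 305/5 = 61
Step 2: Square of each share = (61)^2 = 3721
Step 3: Sum of squares = 5 * 3721 = 18605

18605


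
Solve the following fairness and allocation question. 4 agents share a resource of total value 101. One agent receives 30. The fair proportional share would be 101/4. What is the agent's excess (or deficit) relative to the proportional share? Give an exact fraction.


Step 1: Proportional share = 101/4
Step 2: Agent's actual allocation = 30
Step 3: Excess = 30 - 101/4 = 19/4

19/4


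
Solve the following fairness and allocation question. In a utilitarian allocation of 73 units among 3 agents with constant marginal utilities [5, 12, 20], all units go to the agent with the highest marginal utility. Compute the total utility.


Step 1: The marginal utilities are [5, 12, 20]
Step 2: The highest marginal utility is 20
Step 3: All 73 units go to that agent
Step 4: Total utility = 20 * 73 = 1460

1460


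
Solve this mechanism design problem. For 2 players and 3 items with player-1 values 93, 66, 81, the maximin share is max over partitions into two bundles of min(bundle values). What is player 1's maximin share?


Step 1: Item values = 93, 66, 81
Step 2: Enumerate all 2-bundle partitions and take the smaller bundle:
  Partition 1: {93} vs {66,81} -> bundles 93, 147; min = 93
  Partition 2: {66} vs {93,81} -> bundles 66, 174; min = 66
  Partition 3: {81} vs {93,66} -> bundles 81, 159; min = 81
Step 3: MMS = max(93, 66, 81) = 93

93


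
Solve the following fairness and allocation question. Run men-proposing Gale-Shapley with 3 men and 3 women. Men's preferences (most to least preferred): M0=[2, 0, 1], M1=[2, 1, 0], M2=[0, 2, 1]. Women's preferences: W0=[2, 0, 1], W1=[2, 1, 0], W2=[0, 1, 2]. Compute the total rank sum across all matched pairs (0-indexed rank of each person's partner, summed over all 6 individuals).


Step 1: Run Gale-Shapley (men propose, women hold best offer):
  M0 proposes to W2; she accepts
  M1 proposes to W2; rejected
  M1 proposes to W1; she accepts
  M2 proposes to W0; she accepts
Step 2: Final matching: W0-M2, W1-M1, W2-M0
Step 3: 0-indexed ranks (man's rank of his match, then woman's): 0 + 0 + 1 + 1 + 0 + 0
Step 4: Total rank sum = 2

2


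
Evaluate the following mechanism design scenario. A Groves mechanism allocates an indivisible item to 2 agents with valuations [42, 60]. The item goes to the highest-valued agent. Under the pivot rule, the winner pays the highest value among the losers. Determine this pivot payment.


Step 1: The efficient winner is agent 1 with value 60
Step 2: Other agents' values: [42]
Step 3: Pivot payment = max(others) = 42
Step 4: The winner pays 42

42


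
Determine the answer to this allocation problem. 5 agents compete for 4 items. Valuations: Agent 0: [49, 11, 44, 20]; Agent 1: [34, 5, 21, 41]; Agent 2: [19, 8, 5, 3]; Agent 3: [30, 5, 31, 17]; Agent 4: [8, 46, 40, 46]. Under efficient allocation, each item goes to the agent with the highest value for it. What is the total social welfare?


Step 1: For each item, find the maximum value among all agents.
Step 2: Item 0 -> Agent 0 (value 49)
Step 3: Item 1 -> Agent 4 (value 46)
Step 4: Item 2 -> Agent 0 (value 44)
Step 5: Item 3 -> Agent 4 (value 46)
Step 6: Total welfare = 49 + 46 + 44 + 46 = 185

185


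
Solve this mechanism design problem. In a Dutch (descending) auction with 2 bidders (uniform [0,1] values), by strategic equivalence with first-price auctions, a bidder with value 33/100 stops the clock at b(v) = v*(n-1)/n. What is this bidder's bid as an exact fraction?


Step 1: Dutch auctions are strategically equivalent to first-price auctions
Step 2: The equilibrium bid is b(v) = v*(n-1)/n
Step 3: b = 33/100 * 1/2
Step 4: b = 33/200

33/200


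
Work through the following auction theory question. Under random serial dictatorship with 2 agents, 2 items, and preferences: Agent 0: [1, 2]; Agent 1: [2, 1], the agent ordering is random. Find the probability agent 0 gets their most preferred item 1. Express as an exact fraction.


Step 1: Agent 0 wants item 1
Step 2: There are 2 possible orderings of agents
Step 3: In 2 orderings, agent 0 gets item 1
Step 4: Probability = 2/2 = 1

1


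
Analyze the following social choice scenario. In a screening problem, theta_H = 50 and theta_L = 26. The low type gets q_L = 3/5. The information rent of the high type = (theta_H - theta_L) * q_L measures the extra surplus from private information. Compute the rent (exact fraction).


Step 1: theta_H - theta_L = 50 - 26 = 24
Step 2: Information rent = (theta_H - theta_L) * q_L
Step 3: = 24 * 3/5
Step 4: = 72/5

72/5


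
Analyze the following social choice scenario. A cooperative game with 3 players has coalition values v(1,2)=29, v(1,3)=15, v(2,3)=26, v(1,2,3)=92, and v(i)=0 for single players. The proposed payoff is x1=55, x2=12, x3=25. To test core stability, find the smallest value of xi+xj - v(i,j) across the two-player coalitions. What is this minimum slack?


Step 1: Slack for coalition (1,2): x1+x2 - v12 = 67 - 29 = 38
Step 2: Slack for coalition (1,3): x1+x3 - v13 = 80 - 15 = 65
Step 3: Slack for coalition (2,3): x2+x3 - v23 = 37 - 26 = 11
Step 4: Minimum slack = min(38, 65, 11) = 11, attained by (2,3); no pair can gain by deviating, so the allocation is in the core

11


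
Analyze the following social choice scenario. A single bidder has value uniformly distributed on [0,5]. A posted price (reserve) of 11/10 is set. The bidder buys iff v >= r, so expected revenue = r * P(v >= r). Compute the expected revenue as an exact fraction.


Step 1: Posted price r = 11/10, value support [0,5]
Step 2: P(v >= r) = (5 - 11/10)/5 = 39/50
Step 3: Expected revenue = r * P(v >= r) = 11/10 * 39/50
Step 4: Revenue = 429/500

429/500


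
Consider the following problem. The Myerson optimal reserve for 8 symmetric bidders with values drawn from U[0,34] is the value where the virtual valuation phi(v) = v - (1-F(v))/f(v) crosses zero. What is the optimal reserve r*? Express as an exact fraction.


Step 1: For U[0,34], F(v) = v/34 and f(v) = 1/34
Step 2: phi(v) = v - (1 - v/34)/(1/34) = v - (34 - v) = 2v - 34
Step 3: Set phi(r*) = 0: 2r* - 34 = 0
Step 4: r* = 34/2 = 17 (the number of bidders n = 8 does not enter)

17


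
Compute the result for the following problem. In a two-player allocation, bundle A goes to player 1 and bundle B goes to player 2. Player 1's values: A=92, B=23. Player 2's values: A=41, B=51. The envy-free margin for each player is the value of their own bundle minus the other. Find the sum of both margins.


Step 1: Player 1's margin = v1(A) - v1(B) = 92 - 23 = 69
Step 2: Player 2's margin = v2(B) - v2(A) = 51 - 41 = 10
Step 3: Total margin = 69 + 10 = 79

79
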